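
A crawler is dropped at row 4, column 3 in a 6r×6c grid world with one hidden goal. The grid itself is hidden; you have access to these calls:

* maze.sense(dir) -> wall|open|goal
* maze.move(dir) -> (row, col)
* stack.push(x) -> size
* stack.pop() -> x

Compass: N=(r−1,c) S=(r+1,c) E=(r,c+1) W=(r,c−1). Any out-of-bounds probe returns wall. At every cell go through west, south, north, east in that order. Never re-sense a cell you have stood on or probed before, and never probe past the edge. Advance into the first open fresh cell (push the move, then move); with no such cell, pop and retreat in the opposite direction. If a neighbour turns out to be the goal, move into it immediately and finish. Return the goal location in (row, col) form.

·→ sense(west)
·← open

·→ push(west)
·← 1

·→ move(west)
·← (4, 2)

·→ sense(west)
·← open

·→ push(west)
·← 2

·→ move(west)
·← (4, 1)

·→ sense(west)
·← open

·→ push(west)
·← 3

·→ move(west)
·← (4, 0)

·→ sense(south)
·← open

·→ push(south)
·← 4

·→ move(south)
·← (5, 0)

·→ sense(east)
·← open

·→ push(east)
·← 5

·→ move(east)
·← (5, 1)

·→ sense(east)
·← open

·→ push(east)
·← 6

·→ move(east)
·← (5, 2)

·→ sense(east)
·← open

·→ push(east)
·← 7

·→ move(east)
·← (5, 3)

·→ sense(east)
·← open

·→ push(east)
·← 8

·→ move(east)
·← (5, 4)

·→ sense(north)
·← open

·→ push(north)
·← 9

·→ move(north)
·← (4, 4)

·→ sense(north)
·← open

·→ push(north)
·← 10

·→ move(north)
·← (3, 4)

·→ sense(west)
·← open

·→ push(west)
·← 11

·→ move(west)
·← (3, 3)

·→ sense(west)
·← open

·→ push(west)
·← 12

·→ move(west)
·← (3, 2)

·→ sense(west)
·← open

·→ push(west)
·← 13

·→ move(west)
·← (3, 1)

·→ sense(west)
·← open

·→ push(west)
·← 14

·→ move(west)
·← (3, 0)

·→ sense(north)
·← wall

·→ pop()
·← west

·→ move(east)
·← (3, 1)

·→ sense(north)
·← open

·→ push(north)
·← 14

·→ move(north)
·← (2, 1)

·→ sense(north)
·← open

·→ push(north)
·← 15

·→ move(north)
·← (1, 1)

·→ sense(west)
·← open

·→ push(west)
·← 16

·→ move(west)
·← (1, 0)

·→ sense(north)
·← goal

·→ move(north)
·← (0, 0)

Answer: (0, 0)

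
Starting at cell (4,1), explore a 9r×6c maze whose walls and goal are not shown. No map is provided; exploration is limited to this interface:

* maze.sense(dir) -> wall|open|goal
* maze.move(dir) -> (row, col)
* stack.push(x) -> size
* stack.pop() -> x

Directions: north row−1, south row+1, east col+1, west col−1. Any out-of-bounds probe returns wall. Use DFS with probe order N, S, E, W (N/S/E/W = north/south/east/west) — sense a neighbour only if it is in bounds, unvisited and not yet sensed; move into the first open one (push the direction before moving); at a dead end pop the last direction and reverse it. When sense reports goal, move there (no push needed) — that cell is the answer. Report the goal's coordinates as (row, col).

→ sense(dir: north)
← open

→ push(x: north)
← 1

→ move(dir: north)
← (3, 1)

→ sense(dir: north)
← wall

→ sense(dir: east)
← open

→ push(x: east)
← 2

→ move(dir: east)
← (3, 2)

→ sense(dir: north)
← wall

→ sense(dir: south)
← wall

→ sense(dir: east)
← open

→ push(x: east)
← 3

→ move(dir: east)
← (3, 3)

→ sense(dir: north)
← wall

→ sense(dir: south)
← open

→ push(x: south)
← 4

→ move(dir: south)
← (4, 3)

→ sense(dir: south)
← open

→ push(x: south)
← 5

→ move(dir: south)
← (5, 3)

→ sense(dir: south)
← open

→ push(x: south)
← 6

→ move(dir: south)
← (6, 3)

→ sense(dir: south)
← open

→ push(x: south)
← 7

→ move(dir: south)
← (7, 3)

→ sense(dir: south)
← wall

→ sense(dir: east)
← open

→ push(x: east)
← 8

→ move(dir: east)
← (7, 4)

→ sense(dir: north)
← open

→ push(x: north)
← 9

→ move(dir: north)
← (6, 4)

→ sense(dir: north)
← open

→ push(x: north)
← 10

→ move(dir: north)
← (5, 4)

→ sense(dir: north)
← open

→ push(x: north)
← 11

→ move(dir: north)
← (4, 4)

→ sense(dir: north)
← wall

→ sense(dir: east)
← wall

→ pop()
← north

→ move(dir: south)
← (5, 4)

→ sense(dir: east)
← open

→ push(x: east)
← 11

→ move(dir: east)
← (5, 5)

→ sense(dir: south)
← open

→ push(x: south)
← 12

→ move(dir: south)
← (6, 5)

→ sense(dir: south)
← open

→ push(x: south)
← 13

→ move(dir: south)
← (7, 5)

→ sense(dir: south)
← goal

→ move(dir: south)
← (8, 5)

Answer: (8, 5)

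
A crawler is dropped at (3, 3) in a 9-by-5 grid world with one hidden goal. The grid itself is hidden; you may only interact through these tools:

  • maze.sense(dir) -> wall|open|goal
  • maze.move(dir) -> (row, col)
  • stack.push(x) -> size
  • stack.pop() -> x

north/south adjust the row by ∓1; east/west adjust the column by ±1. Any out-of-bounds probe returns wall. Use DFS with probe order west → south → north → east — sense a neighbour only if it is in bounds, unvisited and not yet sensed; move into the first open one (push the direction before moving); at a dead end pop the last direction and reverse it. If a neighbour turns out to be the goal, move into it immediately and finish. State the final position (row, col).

I try sense on dir=west, and observe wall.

I call sense on dir=south, : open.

Then push on x=south, and get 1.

I run move on dir=south, giving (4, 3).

Calling sense on dir=west, — result: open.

Now I run push on x=west, which returns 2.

Next I call move on dir=west, and get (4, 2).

Invoking sense on dir=west, — result: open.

I try push on x=west, giving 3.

Calling move on dir=west, — result: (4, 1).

Now I run sense on dir=west, giving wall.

I use sense on dir=south, and see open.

I invoke push on x=south, and observe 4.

Using move on dir=south, yielding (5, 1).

I use sense on dir=west, : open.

Calling push on x=west, → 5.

I invoke move on dir=west, → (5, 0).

Then sense on dir=south, : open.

I call push on x=south, : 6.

I invoke move on dir=south, → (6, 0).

Invoking sense on dir=south, giving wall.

I invoke sense on dir=east, yielding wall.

I try pop(), yielding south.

Next I call move on dir=north, : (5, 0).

I try pop(), and see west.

Invoking move on dir=east, and get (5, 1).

I call sense on dir=east, : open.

I try push on x=east, — result: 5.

I try move on dir=east, giving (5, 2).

Calling sense on dir=south, → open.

Invoking push on x=south, which returns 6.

Calling move on dir=south, → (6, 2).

I try sense on dir=south, and see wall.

I invoke sense on dir=east, giving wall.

Calling pop(), and see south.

Calling move on dir=north, which returns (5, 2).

Now I run sense on dir=east, → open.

I use push on x=east, : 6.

I try move on dir=east, and get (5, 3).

I invoke sense on dir=east, : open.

I call push on x=east, → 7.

Using move on dir=east, and see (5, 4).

Calling sense on dir=south, : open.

I run push on x=south, → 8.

Calling move on dir=south, and observe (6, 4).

Invoking sense on dir=south, yielding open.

Invoking push on x=south, which returns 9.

I use move on dir=south, and observe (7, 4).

I use sense on dir=west, yielding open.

Invoking push on x=west, and observe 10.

I run move on dir=west, and see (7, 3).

I try sense on dir=south, giving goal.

Next I call move on dir=south, yielding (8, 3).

Answer: (8, 3)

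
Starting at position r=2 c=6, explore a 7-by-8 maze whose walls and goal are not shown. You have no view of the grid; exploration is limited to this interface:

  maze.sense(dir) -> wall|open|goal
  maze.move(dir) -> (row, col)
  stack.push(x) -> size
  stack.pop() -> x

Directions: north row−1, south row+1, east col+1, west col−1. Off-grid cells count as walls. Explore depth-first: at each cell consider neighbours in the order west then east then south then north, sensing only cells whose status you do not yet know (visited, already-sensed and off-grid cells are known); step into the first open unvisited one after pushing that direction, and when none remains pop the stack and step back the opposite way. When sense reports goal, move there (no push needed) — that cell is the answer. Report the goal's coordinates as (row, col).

% maze.sense dir='west'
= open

% stack.push x='west'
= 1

% maze.move dir='west'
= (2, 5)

% maze.sense dir='west'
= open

% stack.push x='west'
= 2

% maze.move dir='west'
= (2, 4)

% maze.sense dir='west'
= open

% stack.push x='west'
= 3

% maze.move dir='west'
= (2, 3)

% maze.sense dir='west'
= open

% stack.push x='west'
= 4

% maze.move dir='west'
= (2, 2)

% maze.sense dir='west'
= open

% stack.push x='west'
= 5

% maze.move dir='west'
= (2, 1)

% maze.sense dir='west'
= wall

% maze.sense dir='south'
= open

% stack.push x='south'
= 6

% maze.move dir='south'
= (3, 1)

% maze.sense dir='west'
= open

% stack.push x='west'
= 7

% maze.move dir='west'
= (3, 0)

% maze.sense dir='south'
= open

% stack.push x='south'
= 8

% maze.move dir='south'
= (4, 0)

% maze.sense dir='east'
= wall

% maze.sense dir='south'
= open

% stack.push x='south'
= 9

% maze.move dir='south'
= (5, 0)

% maze.sense dir='east'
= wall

% maze.sense dir='south'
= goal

% maze.move dir='south'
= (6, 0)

Answer: (6, 0)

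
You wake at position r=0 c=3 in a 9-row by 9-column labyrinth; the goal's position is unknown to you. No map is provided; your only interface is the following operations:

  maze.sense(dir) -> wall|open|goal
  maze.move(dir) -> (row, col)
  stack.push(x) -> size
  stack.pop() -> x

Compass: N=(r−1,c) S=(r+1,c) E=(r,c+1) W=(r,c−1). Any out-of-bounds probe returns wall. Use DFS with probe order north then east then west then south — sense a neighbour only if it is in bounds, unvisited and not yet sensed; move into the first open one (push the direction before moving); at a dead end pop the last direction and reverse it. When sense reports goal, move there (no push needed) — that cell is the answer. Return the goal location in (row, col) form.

CALL sense[dir=east]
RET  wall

CALL sense[dir=west]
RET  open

CALL push[x=west]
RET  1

CALL move[dir=west]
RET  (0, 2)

CALL sense[dir=west]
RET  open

CALL push[x=west]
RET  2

CALL move[dir=west]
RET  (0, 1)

CALL sense[dir=west]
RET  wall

CALL sense[dir=south]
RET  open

CALL push[x=south]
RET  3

CALL move[dir=south]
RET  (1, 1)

CALL sense[dir=east]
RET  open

CALL push[x=east]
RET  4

CALL move[dir=east]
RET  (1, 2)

CALL sense[dir=east]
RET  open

CALL push[x=east]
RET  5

CALL move[dir=east]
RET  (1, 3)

CALL sense[dir=east]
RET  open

CALL push[x=east]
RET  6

CALL move[dir=east]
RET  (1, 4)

CALL sense[dir=east]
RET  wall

CALL sense[dir=south]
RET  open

CALL push[x=south]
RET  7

CALL move[dir=south]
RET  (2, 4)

CALL sense[dir=east]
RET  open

CALL push[x=east]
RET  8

CALL move[dir=east]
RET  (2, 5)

CALL sense[dir=east]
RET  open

CALL push[x=east]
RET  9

CALL move[dir=east]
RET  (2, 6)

CALL sense[dir=north]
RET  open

CALL push[x=north]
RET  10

CALL move[dir=north]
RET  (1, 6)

CALL sense[dir=north]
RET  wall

CALL sense[dir=east]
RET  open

CALL push[x=east]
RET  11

CALL move[dir=east]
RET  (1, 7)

CALL sense[dir=north]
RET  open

CALL push[x=north]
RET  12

CALL move[dir=north]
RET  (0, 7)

CALL sense[dir=east]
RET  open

CALL push[x=east]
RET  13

CALL move[dir=east]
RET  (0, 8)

CALL sense[dir=south]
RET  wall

CALL pop[]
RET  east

CALL move[dir=west]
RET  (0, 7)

CALL pop[]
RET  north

CALL move[dir=south]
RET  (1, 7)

CALL sense[dir=south]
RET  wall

CALL pop[]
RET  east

CALL move[dir=west]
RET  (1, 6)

CALL pop[]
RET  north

CALL move[dir=south]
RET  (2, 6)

CALL sense[dir=south]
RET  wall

CALL pop[]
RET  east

CALL move[dir=west]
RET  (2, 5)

CALL sense[dir=south]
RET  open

CALL push[x=south]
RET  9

CALL move[dir=south]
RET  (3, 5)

CALL sense[dir=west]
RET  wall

CALL sense[dir=south]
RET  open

CALL push[x=south]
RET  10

CALL move[dir=south]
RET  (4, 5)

CALL sense[dir=east]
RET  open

CALL push[x=east]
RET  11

CALL move[dir=east]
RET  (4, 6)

CALL sense[dir=east]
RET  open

CALL push[x=east]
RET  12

CALL move[dir=east]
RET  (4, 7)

CALL sense[dir=north]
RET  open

CALL push[x=north]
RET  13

CALL move[dir=north]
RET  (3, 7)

CALL sense[dir=east]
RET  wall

CALL pop[]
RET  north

CALL move[dir=south]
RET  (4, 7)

CALL sense[dir=east]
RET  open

CALL push[x=east]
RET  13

CALL move[dir=east]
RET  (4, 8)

CALL sense[dir=south]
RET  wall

CALL pop[]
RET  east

CALL move[dir=west]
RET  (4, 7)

CALL sense[dir=south]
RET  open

CALL push[x=south]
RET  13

CALL move[dir=south]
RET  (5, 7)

CALL sense[dir=west]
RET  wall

CALL sense[dir=south]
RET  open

CALL push[x=south]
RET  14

CALL move[dir=south]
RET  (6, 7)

CALL sense[dir=east]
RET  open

CALL push[x=east]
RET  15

CALL move[dir=east]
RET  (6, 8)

CALL sense[dir=south]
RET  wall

CALL pop[]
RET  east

CALL move[dir=west]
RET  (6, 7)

CALL sense[dir=west]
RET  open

CALL push[x=west]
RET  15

CALL move[dir=west]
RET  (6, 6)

CALL sense[dir=west]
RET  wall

CALL sense[dir=south]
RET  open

CALL push[x=south]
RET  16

CALL move[dir=south]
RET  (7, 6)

CALL sense[dir=east]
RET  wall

CALL sense[dir=west]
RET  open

CALL push[x=west]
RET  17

CALL move[dir=west]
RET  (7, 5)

CALL sense[dir=west]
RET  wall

CALL sense[dir=south]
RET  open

CALL push[x=south]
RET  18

CALL move[dir=south]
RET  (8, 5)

CALL sense[dir=east]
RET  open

CALL push[x=east]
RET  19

CALL move[dir=east]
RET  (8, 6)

CALL sense[dir=east]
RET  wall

CALL pop[]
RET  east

CALL move[dir=west]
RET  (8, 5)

CALL sense[dir=west]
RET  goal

CALL move[dir=west]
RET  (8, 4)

Answer: (8, 4)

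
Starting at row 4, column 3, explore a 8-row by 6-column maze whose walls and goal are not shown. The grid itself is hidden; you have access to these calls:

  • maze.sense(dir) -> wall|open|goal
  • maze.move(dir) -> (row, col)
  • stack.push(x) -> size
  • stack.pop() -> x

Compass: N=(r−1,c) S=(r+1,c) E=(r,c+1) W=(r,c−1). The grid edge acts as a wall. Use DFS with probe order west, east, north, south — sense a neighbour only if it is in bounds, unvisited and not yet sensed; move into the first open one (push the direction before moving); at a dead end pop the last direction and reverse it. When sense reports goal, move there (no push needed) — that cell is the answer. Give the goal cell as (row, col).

~$ maze.sense dir→west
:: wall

~$ maze.sense dir→east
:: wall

~$ maze.sense dir→north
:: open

~$ stack.push x→north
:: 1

~$ maze.move dir→north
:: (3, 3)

~$ maze.sense dir→west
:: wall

~$ maze.sense dir→east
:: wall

~$ maze.sense dir→north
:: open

~$ stack.push x→north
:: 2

~$ maze.move dir→north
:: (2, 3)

~$ maze.sense dir→west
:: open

~$ stack.push x→west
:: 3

~$ maze.move dir→west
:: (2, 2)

~$ maze.sense dir→west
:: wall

~$ maze.sense dir→north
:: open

~$ stack.push x→north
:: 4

~$ maze.move dir→north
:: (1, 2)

~$ maze.sense dir→west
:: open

~$ stack.push x→west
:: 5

~$ maze.move dir→west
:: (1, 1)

~$ maze.sense dir→west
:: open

~$ stack.push x→west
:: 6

~$ maze.move dir→west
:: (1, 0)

~$ maze.sense dir→north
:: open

~$ stack.push x→north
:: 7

~$ maze.move dir→north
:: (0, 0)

~$ maze.sense dir→east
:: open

~$ stack.push x→east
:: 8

~$ maze.move dir→east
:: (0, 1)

~$ maze.sense dir→east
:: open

~$ stack.push x→east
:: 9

~$ maze.move dir→east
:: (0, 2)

~$ maze.sense dir→east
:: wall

~$ stack.pop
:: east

~$ maze.move dir→west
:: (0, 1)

~$ stack.pop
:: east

~$ maze.move dir→west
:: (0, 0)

~$ stack.pop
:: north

~$ maze.move dir→south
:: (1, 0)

~$ maze.sense dir→south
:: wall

~$ stack.pop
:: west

~$ maze.move dir→east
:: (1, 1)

~$ stack.pop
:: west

~$ maze.move dir→east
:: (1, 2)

~$ maze.sense dir→east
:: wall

~$ stack.pop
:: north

~$ maze.move dir→south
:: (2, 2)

~$ stack.pop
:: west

~$ maze.move dir→east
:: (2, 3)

~$ maze.sense dir→east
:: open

~$ stack.push x→east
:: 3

~$ maze.move dir→east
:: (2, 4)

~$ maze.sense dir→east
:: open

~$ stack.push x→east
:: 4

~$ maze.move dir→east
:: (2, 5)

~$ maze.sense dir→north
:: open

~$ stack.push x→north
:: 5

~$ maze.move dir→north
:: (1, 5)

~$ maze.sense dir→west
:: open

~$ stack.push x→west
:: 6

~$ maze.move dir→west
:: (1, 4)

~$ maze.sense dir→north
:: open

~$ stack.push x→north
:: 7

~$ maze.move dir→north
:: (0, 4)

~$ maze.sense dir→east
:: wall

~$ stack.pop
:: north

~$ maze.move dir→south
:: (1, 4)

~$ stack.pop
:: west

~$ maze.move dir→east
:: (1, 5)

~$ stack.pop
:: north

~$ maze.move dir→south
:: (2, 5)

~$ maze.sense dir→south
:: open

~$ stack.push x→south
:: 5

~$ maze.move dir→south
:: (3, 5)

~$ maze.sense dir→south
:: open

~$ stack.push x→south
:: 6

~$ maze.move dir→south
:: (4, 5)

~$ maze.sense dir→south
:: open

~$ stack.push x→south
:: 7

~$ maze.move dir→south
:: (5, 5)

~$ maze.sense dir→west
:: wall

~$ maze.sense dir→south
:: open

~$ stack.push x→south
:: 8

~$ maze.move dir→south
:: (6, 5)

~$ maze.sense dir→west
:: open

~$ stack.push x→west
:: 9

~$ maze.move dir→west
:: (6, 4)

~$ maze.sense dir→west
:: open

~$ stack.push x→west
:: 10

~$ maze.move dir→west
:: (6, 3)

~$ maze.sense dir→west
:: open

~$ stack.push x→west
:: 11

~$ maze.move dir→west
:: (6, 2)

~$ maze.sense dir→west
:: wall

~$ maze.sense dir→north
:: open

~$ stack.push x→north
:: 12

~$ maze.move dir→north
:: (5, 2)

~$ maze.sense dir→west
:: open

~$ stack.push x→west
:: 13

~$ maze.move dir→west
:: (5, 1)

~$ maze.sense dir→west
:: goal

~$ maze.move dir→west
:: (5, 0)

Answer: (5, 0)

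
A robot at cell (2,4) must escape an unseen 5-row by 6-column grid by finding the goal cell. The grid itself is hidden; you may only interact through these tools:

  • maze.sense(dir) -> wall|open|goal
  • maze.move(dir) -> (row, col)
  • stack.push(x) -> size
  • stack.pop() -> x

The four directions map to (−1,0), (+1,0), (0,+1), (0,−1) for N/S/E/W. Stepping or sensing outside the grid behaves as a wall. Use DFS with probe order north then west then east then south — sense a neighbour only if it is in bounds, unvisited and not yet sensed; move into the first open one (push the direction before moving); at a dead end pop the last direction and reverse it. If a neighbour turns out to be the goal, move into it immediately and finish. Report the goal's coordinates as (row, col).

[in] maze.sense dir='north'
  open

[in] stack.push x='north'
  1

[in] maze.move dir='north'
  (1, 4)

[in] maze.sense dir='north'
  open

[in] stack.push x='north'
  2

[in] maze.move dir='north'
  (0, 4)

[in] maze.sense dir='west'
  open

[in] stack.push x='west'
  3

[in] maze.move dir='west'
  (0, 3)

[in] maze.sense dir='west'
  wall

[in] maze.sense dir='south'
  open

[in] stack.push x='south'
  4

[in] maze.move dir='south'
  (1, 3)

[in] maze.sense dir='west'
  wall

[in] maze.sense dir='south'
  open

[in] stack.push x='south'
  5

[in] maze.move dir='south'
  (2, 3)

[in] maze.sense dir='west'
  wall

[in] maze.sense dir='south'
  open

[in] stack.push x='south'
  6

[in] maze.move dir='south'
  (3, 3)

[in] maze.sense dir='west'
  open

[in] stack.push x='west'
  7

[in] maze.move dir='west'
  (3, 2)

[in] maze.sense dir='west'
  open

[in] stack.push x='west'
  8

[in] maze.move dir='west'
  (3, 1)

[in] maze.sense dir='north'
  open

[in] stack.push x='north'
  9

[in] maze.move dir='north'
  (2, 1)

[in] maze.sense dir='north'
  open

[in] stack.push x='north'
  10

[in] maze.move dir='north'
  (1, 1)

[in] maze.sense dir='north'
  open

[in] stack.push x='north'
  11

[in] maze.move dir='north'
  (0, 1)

[in] maze.sense dir='west'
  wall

[in] stack.pop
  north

[in] maze.move dir='south'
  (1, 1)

[in] maze.sense dir='west'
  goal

[in] maze.move dir='west'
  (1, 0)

Answer: (1, 0)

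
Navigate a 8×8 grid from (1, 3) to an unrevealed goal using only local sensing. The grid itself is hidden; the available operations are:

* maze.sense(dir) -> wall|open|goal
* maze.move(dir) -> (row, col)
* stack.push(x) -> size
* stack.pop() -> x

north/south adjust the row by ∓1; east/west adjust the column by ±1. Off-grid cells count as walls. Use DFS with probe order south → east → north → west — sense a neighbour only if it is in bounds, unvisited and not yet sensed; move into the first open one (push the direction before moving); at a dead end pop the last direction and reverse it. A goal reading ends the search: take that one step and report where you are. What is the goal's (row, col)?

I run sense(dir='south'), and see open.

Calling push(x='south'), giving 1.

I call move(dir='south'), and get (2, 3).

Then sense(dir='south'), and observe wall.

Calling sense(dir='east'), : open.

I call push(x='east'), which returns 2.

Then move(dir='east'), and observe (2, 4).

I call sense(dir='south'), giving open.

I try push(x='south'), — result: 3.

Invoking move(dir='south'), and get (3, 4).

Using sense(dir='south'), which returns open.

Using push(x='south'), and observe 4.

Next I call move(dir='south'), and get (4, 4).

Calling sense(dir='south'), — result: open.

I use push(x='south'), giving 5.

I run move(dir='south'), — result: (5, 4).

I try sense(dir='south'), → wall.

I call sense(dir='east'), and see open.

I call push(x='east'), and get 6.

Then move(dir='east'), and get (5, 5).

Next I call sense(dir='south'), yielding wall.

Next I call sense(dir='east'), giving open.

I call push(x='east'), — result: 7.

Then move(dir='east'), and see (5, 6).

I call sense(dir='south'), and observe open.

I use push(x='south'), — result: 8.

I use move(dir='south'), which returns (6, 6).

Calling sense(dir='south'), and see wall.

I run sense(dir='east'), → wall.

Calling pop, and observe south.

I call move(dir='north'), and observe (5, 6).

Next I call sense(dir='east'), and get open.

Then push(x='east'), giving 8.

Calling move(dir='east'), giving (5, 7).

I use sense(dir='north'), yielding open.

Using push(x='north'), : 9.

I invoke move(dir='north'), — result: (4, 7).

Next I call sense(dir='north'), and get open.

I invoke push(x='north'), and get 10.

I call move(dir='north'), and get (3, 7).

Next I call sense(dir='north'), yielding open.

I run push(x='north'), → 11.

I run move(dir='north'), yielding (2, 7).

Then sense(dir='north'), yielding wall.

Next I call sense(dir='west'), yielding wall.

Next I call pop, → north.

Then move(dir='south'), — result: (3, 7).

Invoking sense(dir='west'), and see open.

Using push(x='west'), and get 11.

Next I call move(dir='west'), — result: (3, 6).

Next I call sense(dir='south'), and observe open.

Then push(x='south'), — result: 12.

Then move(dir='south'), which returns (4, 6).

I try sense(dir='west'), and see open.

I run push(x='west'), giving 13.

I invoke move(dir='west'), : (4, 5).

I use sense(dir='north'), : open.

Next I call push(x='north'), → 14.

I use move(dir='north'), → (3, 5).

Invoking sense(dir='north'), — result: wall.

I invoke pop(), and observe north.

Then move(dir='south'), : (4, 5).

Then pop, and get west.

I try move(dir='east'), → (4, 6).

I run pop(), → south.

I try move(dir='north'), and observe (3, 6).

Now I run pop, : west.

I invoke move(dir='east'), giving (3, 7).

Now I run pop, yielding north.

I run move(dir='south'), → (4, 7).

Using pop(), and get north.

Then move(dir='south'), yielding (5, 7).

I run pop, and observe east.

I run move(dir='west'), — result: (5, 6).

Next I call pop, and get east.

Using move(dir='west'), and get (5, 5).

I use pop, yielding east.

Now I run move(dir='west'), and observe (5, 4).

I try sense(dir='west'), → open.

Calling push(x='west'), — result: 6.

I try move(dir='west'), : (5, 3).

I try sense(dir='south'), and observe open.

Calling push(x='south'), which returns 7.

I use move(dir='south'), which returns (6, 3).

I invoke sense(dir='south'), yielding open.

I call push(x='south'), → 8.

Now I run move(dir='south'), and observe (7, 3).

Invoking sense(dir='east'), — result: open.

Now I run push(x='east'), which returns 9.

Now I run move(dir='east'), → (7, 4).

Then sense(dir='east'), yielding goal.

I use move(dir='east'), and see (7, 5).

Answer: (7, 5)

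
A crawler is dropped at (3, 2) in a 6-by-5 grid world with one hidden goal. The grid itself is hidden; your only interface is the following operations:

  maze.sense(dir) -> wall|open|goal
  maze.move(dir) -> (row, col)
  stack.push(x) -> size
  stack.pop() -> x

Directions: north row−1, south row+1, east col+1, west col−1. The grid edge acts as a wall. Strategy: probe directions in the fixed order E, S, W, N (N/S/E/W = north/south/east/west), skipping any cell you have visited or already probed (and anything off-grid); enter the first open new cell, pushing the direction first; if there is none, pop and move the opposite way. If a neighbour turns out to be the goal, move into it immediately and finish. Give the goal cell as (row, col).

$ sense dir=east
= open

$ push x=east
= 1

$ move dir=east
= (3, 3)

$ sense dir=east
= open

$ push x=east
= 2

$ move dir=east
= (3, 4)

$ sense dir=south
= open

$ push x=south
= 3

$ move dir=south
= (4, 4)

$ sense dir=south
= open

$ push x=south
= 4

$ move dir=south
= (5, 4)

$ sense dir=west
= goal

$ move dir=west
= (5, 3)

Answer: (5, 3)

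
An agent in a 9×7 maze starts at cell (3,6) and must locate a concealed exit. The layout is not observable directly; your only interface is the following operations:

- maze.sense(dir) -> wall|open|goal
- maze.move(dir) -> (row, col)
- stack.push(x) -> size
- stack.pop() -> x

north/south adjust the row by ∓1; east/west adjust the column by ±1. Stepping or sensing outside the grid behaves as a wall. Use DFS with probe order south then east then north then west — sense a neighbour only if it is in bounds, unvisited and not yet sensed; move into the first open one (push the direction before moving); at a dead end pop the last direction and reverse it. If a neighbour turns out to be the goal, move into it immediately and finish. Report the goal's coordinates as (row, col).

Using maze.sense passing dir: south, : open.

Next I call stack.push passing x: south, and observe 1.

I invoke maze.move passing dir: south, and observe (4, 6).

I try maze.sense passing dir: south, → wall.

Invoking maze.sense passing dir: west, → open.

Then stack.push passing x: west, and get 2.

I use maze.move passing dir: west, → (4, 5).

I try maze.sense passing dir: south, yielding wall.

I use maze.sense passing dir: north, : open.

Next I call stack.push passing x: north, : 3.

I use maze.move passing dir: north, yielding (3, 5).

Next I call maze.sense passing dir: north, and get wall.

Invoking maze.sense passing dir: west, → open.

Calling stack.push passing x: west, — result: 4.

I use maze.move passing dir: west, and observe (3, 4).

I invoke maze.sense passing dir: south, and observe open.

Invoking stack.push passing x: south, yielding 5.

Invoking maze.move passing dir: south, : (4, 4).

Calling maze.sense passing dir: south, which returns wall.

Next I call maze.sense passing dir: west, : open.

Calling stack.push passing x: west, → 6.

I invoke maze.move passing dir: west, : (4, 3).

I use maze.sense passing dir: south, — result: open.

I use stack.push passing x: south, and get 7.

Then maze.move passing dir: south, and get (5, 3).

Now I run maze.sense passing dir: south, and see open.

I run stack.push passing x: south, which returns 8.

I use maze.move passing dir: south, → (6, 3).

Invoking maze.sense passing dir: south, giving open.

I use stack.push passing x: south, and see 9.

I try maze.move passing dir: south, which returns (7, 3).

Using maze.sense passing dir: south, yielding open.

I invoke stack.push passing x: south, which returns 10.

Now I run maze.move passing dir: south, — result: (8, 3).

Then maze.sense passing dir: east, yielding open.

I run stack.push passing x: east, giving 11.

I try maze.move passing dir: east, and see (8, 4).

I try maze.sense passing dir: east, and observe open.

Next I call stack.push passing x: east, and observe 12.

I use maze.move passing dir: east, yielding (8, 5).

Now I run maze.sense passing dir: east, — result: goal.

Invoking maze.move passing dir: east, — result: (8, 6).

Answer: (8, 6)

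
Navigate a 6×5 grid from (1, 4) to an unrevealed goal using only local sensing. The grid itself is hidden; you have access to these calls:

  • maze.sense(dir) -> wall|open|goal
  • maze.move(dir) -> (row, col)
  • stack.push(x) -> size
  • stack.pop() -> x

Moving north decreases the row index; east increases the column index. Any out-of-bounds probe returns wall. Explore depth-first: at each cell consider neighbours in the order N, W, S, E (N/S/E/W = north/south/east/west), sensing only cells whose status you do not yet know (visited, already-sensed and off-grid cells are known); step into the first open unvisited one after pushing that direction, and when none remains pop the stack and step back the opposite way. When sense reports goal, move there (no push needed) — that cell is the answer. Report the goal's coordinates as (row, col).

I call sense on dir: north, and see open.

Next I call push on x: north, yielding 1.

I invoke move on dir: north, : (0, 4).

I use sense on dir: west, yielding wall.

I run pop, → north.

Calling move on dir: south, : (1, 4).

Next I call sense on dir: west, and observe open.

Then push on x: west, giving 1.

Using move on dir: west, — result: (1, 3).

I call sense on dir: west, and observe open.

Calling push on x: west, → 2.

I invoke move on dir: west, and get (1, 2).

I run sense on dir: north, — result: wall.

Calling sense on dir: west, and see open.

Next I call push on x: west, giving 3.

Then move on dir: west, giving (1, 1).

Invoking sense on dir: north, : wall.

I run sense on dir: west, → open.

I call push on x: west, → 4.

Calling move on dir: west, giving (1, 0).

Using sense on dir: north, : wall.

Using sense on dir: south, yielding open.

I try push on x: south, — result: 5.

Using move on dir: south, yielding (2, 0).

Invoking sense on dir: south, yielding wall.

Then sense on dir: east, which returns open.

I use push on x: east, and get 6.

Next I call move on dir: east, and observe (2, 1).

Then sense on dir: south, — result: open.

Calling push on x: south, and see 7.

Next I call move on dir: south, yielding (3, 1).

I try sense on dir: south, yielding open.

I try push on x: south, and see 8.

I use move on dir: south, and see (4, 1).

Then sense on dir: west, giving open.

Then push on x: west, — result: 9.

Calling move on dir: west, giving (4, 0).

I run sense on dir: south, and get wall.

Using pop, and get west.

Using move on dir: east, and see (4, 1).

Then sense on dir: south, and observe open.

Calling push on x: south, → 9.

Using move on dir: south, and get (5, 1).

Then sense on dir: east, : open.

I invoke push on x: east, and see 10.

I use move on dir: east, which returns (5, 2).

I invoke sense on dir: north, and get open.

I try push on x: north, — result: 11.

Now I run move on dir: north, and see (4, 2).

Invoking sense on dir: north, → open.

Using push on x: north, — result: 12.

I invoke move on dir: north, : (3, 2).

Using sense on dir: north, giving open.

Next I call push on x: north, yielding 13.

I try move on dir: north, and observe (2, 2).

Using sense on dir: east, giving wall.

Calling pop(), and see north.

I invoke move on dir: south, → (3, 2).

I invoke sense on dir: east, yielding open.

I use push on x: east, and get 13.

Then move on dir: east, : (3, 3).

Now I run sense on dir: south, → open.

Next I call push on x: south, giving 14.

Then move on dir: south, yielding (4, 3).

Now I run sense on dir: south, which returns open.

Calling push on x: south, → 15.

Next I call move on dir: south, giving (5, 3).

Invoking sense on dir: east, and see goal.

I use move on dir: east, and get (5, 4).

Answer: (5, 4)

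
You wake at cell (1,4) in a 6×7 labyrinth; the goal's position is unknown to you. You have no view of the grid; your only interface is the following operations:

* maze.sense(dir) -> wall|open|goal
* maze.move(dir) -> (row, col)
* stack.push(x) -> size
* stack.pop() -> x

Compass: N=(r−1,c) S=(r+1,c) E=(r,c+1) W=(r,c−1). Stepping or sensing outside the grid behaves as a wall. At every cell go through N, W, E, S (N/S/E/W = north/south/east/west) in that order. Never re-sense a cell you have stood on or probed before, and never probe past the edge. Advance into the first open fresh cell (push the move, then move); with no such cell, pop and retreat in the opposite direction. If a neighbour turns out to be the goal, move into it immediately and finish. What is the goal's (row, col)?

Next I call maze.sense passing dir: north, → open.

Now I run stack.push passing x: north, yielding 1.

I call maze.move passing dir: north, and see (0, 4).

Invoking maze.sense passing dir: west, : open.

I try stack.push passing x: west, giving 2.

Next I call maze.move passing dir: west, giving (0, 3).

I call maze.sense passing dir: west, → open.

Next I call stack.push passing x: west, and observe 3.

Then maze.move passing dir: west, and see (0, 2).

I try maze.sense passing dir: west, — result: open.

Using stack.push passing x: west, and get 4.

Next I call maze.move passing dir: west, — result: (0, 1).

Calling maze.sense passing dir: west, and see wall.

Then maze.sense passing dir: south, yielding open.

Then stack.push passing x: south, yielding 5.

Using maze.move passing dir: south, and get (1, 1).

I invoke maze.sense passing dir: west, which returns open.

I call stack.push passing x: west, and observe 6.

I try maze.move passing dir: west, and observe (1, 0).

Next I call maze.sense passing dir: south, and observe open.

Next I call stack.push passing x: south, and get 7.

Then maze.move passing dir: south, and get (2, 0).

I invoke maze.sense passing dir: east, and get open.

I call stack.push passing x: east, which returns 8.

I run maze.move passing dir: east, and see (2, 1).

I run maze.sense passing dir: east, and see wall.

Invoking maze.sense passing dir: south, and get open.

Then stack.push passing x: south, and observe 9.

Invoking maze.move passing dir: south, and see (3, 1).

Invoking maze.sense passing dir: west, : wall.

I invoke maze.sense passing dir: east, giving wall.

Using maze.sense passing dir: south, : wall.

I call stack.pop, → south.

Then maze.move passing dir: north, → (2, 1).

Then stack.pop(), and observe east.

I invoke maze.move passing dir: west, and see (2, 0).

Calling stack.pop, giving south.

Now I run maze.move passing dir: north, giving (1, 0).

I use stack.pop, and observe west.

Now I run maze.move passing dir: east, — result: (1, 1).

I call maze.sense passing dir: east, giving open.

Next I call stack.push passing x: east, which returns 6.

Next I call maze.move passing dir: east, and get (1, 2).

Now I run maze.sense passing dir: east, — result: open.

Then stack.push passing x: east, yielding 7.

Calling maze.move passing dir: east, → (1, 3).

I try maze.sense passing dir: south, and see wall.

I run stack.pop, giving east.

I call maze.move passing dir: west, → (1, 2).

I try stack.pop(), giving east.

I try maze.move passing dir: west, which returns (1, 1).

I use stack.pop, which returns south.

Using maze.move passing dir: north, → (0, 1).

I use stack.pop(), and observe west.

I use maze.move passing dir: east, : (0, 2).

Next I call stack.pop, : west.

I try maze.move passing dir: east, giving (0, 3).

Then stack.pop, and see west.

Invoking maze.move passing dir: east, and see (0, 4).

I try maze.sense passing dir: east, giving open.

I try stack.push passing x: east, and see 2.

Using maze.move passing dir: east, yielding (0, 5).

I use maze.sense passing dir: east, and get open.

I run stack.push passing x: east, — result: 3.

I use maze.move passing dir: east, yielding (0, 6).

Calling maze.sense passing dir: south, → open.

Next I call stack.push passing x: south, and observe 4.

I run maze.move passing dir: south, → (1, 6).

Next I call maze.sense passing dir: west, and observe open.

Next I call stack.push passing x: west, → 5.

I run maze.move passing dir: west, which returns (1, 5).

I call maze.sense passing dir: south, which returns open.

Then stack.push passing x: south, — result: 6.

I try maze.move passing dir: south, and get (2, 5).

Invoking maze.sense passing dir: west, and see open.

Now I run stack.push passing x: west, giving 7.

Now I run maze.move passing dir: west, giving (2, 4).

Now I run maze.sense passing dir: south, → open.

Using stack.push passing x: south, and observe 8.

Now I run maze.move passing dir: south, which returns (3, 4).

I invoke maze.sense passing dir: west, giving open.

Invoking stack.push passing x: west, and get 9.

Using maze.move passing dir: west, — result: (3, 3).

Invoking maze.sense passing dir: south, — result: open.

Invoking stack.push passing x: south, and get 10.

Then maze.move passing dir: south, and get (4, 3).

Next I call maze.sense passing dir: west, and observe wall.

I try maze.sense passing dir: east, → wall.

Then maze.sense passing dir: south, → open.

Calling stack.push passing x: south, and observe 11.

Next I call maze.move passing dir: south, and see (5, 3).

Invoking maze.sense passing dir: west, and get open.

Invoking stack.push passing x: west, → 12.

Next I call maze.move passing dir: west, and get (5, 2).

I invoke maze.sense passing dir: west, → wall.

I call stack.pop(), → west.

I run maze.move passing dir: east, yielding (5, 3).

Using maze.sense passing dir: east, which returns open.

I run stack.push passing x: east, and observe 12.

I run maze.move passing dir: east, → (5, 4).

I use maze.sense passing dir: east, and get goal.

I invoke maze.move passing dir: east, giving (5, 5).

Answer: (5, 5)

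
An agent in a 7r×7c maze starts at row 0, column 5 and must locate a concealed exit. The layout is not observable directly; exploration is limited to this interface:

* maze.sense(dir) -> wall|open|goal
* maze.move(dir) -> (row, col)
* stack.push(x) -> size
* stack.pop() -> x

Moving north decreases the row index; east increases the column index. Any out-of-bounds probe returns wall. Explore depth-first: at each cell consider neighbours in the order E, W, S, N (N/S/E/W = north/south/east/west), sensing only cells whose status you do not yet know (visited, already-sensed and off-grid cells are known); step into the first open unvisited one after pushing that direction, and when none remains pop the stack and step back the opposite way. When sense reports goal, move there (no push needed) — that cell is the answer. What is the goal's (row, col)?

Act: maze.sense[dir='east']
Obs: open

Act: stack.push[x='east']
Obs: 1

Act: maze.move[dir='east']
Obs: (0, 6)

Act: maze.sense[dir='south']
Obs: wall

Act: stack.pop[]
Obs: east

Act: maze.move[dir='west']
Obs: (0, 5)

Act: maze.sense[dir='west']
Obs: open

Act: stack.push[x='west']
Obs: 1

Act: maze.move[dir='west']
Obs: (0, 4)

Act: maze.sense[dir='west']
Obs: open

Act: stack.push[x='west']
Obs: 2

Act: maze.move[dir='west']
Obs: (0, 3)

Act: maze.sense[dir='west']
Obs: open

Act: stack.push[x='west']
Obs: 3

Act: maze.move[dir='west']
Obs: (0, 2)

Act: maze.sense[dir='west']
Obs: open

Act: stack.push[x='west']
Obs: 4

Act: maze.move[dir='west']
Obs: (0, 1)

Act: maze.sense[dir='west']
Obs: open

Act: stack.push[x='west']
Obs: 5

Act: maze.move[dir='west']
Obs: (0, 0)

Act: maze.sense[dir='south']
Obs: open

Act: stack.push[x='south']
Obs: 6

Act: maze.move[dir='south']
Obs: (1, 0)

Act: maze.sense[dir='east']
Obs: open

Act: stack.push[x='east']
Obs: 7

Act: maze.move[dir='east']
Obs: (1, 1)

Act: maze.sense[dir='east']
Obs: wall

Act: maze.sense[dir='south']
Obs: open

Act: stack.push[x='south']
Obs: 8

Act: maze.move[dir='south']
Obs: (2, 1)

Act: maze.sense[dir='east']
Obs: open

Act: stack.push[x='east']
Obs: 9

Act: maze.move[dir='east']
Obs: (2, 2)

Act: maze.sense[dir='east']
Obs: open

Act: stack.push[x='east']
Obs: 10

Act: maze.move[dir='east']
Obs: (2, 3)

Act: maze.sense[dir='east']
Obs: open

Act: stack.push[x='east']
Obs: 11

Act: maze.move[dir='east']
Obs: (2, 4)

Act: maze.sense[dir='east']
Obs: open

Act: stack.push[x='east']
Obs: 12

Act: maze.move[dir='east']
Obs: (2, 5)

Act: maze.sense[dir='east']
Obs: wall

Act: maze.sense[dir='south']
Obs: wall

Act: maze.sense[dir='north']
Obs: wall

Act: stack.pop[]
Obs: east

Act: maze.move[dir='west']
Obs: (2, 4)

Act: maze.sense[dir='south']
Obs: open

Act: stack.push[x='south']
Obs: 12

Act: maze.move[dir='south']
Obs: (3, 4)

Act: maze.sense[dir='west']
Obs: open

Act: stack.push[x='west']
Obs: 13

Act: maze.move[dir='west']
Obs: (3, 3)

Act: maze.sense[dir='west']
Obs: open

Act: stack.push[x='west']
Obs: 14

Act: maze.move[dir='west']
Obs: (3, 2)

Act: maze.sense[dir='west']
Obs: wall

Act: maze.sense[dir='south']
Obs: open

Act: stack.push[x='south']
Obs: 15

Act: maze.move[dir='south']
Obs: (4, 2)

Act: maze.sense[dir='east']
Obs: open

Act: stack.push[x='east']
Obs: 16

Act: maze.move[dir='east']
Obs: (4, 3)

Act: maze.sense[dir='east']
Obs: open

Act: stack.push[x='east']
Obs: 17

Act: maze.move[dir='east']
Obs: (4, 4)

Act: maze.sense[dir='east']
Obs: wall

Act: maze.sense[dir='south']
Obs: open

Act: stack.push[x='south']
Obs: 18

Act: maze.move[dir='south']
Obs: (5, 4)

Act: maze.sense[dir='east']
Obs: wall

Act: maze.sense[dir='west']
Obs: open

Act: stack.push[x='west']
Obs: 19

Act: maze.move[dir='west']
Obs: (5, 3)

Act: maze.sense[dir='west']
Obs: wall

Act: maze.sense[dir='south']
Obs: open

Act: stack.push[x='south']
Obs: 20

Act: maze.move[dir='south']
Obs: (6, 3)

Act: maze.sense[dir='east']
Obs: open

Act: stack.push[x='east']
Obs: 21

Act: maze.move[dir='east']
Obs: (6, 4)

Act: maze.sense[dir='east']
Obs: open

Act: stack.push[x='east']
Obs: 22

Act: maze.move[dir='east']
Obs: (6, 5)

Act: maze.sense[dir='east']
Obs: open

Act: stack.push[x='east']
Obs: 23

Act: maze.move[dir='east']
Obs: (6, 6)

Act: maze.sense[dir='north']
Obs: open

Act: stack.push[x='north']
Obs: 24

Act: maze.move[dir='north']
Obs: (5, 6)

Act: maze.sense[dir='north']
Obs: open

Act: stack.push[x='north']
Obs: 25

Act: maze.move[dir='north']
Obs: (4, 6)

Act: maze.sense[dir='north']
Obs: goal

Act: maze.move[dir='north']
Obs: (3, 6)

Answer: (3, 6)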